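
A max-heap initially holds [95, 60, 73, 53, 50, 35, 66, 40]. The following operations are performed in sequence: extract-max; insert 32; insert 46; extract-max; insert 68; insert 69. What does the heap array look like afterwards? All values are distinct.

[69, 68, 46, 60, 66, 35, 40, 32, 53, 50]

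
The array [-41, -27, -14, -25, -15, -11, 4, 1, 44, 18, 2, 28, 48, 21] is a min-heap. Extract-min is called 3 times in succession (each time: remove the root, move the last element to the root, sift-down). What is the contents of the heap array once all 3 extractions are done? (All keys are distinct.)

extract-min #1 returns -41:
  remove root -41; move last element 21 to root → [21, -27, -14, -25, -15, -11, 4, 1, 44, 18, 2, 28, 48]
  21 vs smaller child -27 at index 1, swap → [-27, 21, -14, -25, -15, -11, 4, 1, 44, 18, 2, 28, 48]
  21 vs smaller child -25 at index 3, swap → [-27, -25, -14, 21, -15, -11, 4, 1, 44, 18, 2, 28, 48]
  21 vs smaller child 1 at index 7, swap → [-27, -25, -14, 1, -15, -11, 4, 21, 44, 18, 2, 28, 48]
extract-min #2 returns -27:
  remove root -27; move last element 48 to root → [48, -25, -14, 1, -15, -11, 4, 21, 44, 18, 2, 28]
  48 vs smaller child -25 at index 1, swap → [-25, 48, -14, 1, -15, -11, 4, 21, 44, 18, 2, 28]
  48 vs smaller child -15 at index 4, swap → [-25, -15, -14, 1, 48, -11, 4, 21, 44, 18, 2, 28]
  48 vs smaller child 2 at index 10, swap → [-25, -15, -14, 1, 2, -11, 4, 21, 44, 18, 48, 28]
extract-min #3 returns -25:
  remove root -25; move last element 28 to root → [28, -15, -14, 1, 2, -11, 4, 21, 44, 18, 48]
  28 vs smaller child -15 at index 1, swap → [-15, 28, -14, 1, 2, -11, 4, 21, 44, 18, 48]
  28 vs smaller child 1 at index 3, swap → [-15, 1, -14, 28, 2, -11, 4, 21, 44, 18, 48]
  28 vs smaller child 21 at index 7, swap → [-15, 1, -14, 21, 2, -11, 4, 28, 44, 18, 48]

[-15, 1, -14, 21, 2, -11, 4, 28, 44, 18, 48]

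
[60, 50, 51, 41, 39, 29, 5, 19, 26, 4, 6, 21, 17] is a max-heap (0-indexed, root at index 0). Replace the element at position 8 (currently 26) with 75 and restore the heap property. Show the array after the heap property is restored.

[75, 60, 51, 50, 39, 29, 5, 19, 41, 4, 6, 21, 17]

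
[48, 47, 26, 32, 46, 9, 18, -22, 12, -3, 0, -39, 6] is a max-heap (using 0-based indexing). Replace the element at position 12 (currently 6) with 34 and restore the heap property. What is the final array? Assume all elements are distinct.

set index 12 from 6 to 34 → [48, 47, 26, 32, 46, 9, 18, -22, 12, -3, 0, -39, 34]
34 > parent 9 at index 5, swap → [48, 47, 26, 32, 46, 34, 18, -22, 12, -3, 0, -39, 9]
34 > parent 26 at index 2, swap → [48, 47, 34, 32, 46, 26, 18, -22, 12, -3, 0, -39, 9]

[48, 47, 34, 32, 46, 26, 18, -22, 12, -3, 0, -39, 9]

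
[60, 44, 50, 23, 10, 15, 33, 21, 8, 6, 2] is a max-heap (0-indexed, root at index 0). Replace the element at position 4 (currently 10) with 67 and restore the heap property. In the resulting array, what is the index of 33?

6

set index 4 from 10 to 67 → [60, 44, 50, 23, 67, 15, 33, 21, 8, 6, 2]
67 > parent 44 at index 1, swap → [60, 67, 50, 23, 44, 15, 33, 21, 8, 6, 2]
67 > parent 60 at index 0, swap → [67, 60, 50, 23, 44, 15, 33, 21, 8, 6, 2]
resulting array: [67, 60, 50, 23, 44, 15, 33, 21, 8, 6, 2]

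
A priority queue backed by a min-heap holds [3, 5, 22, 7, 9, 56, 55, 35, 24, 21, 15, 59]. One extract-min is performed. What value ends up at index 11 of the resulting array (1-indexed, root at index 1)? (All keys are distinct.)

15

remove root 3; move last element 59 to root → [59, 5, 22, 7, 9, 56, 55, 35, 24, 21, 15]
59 vs smaller child 5 at index 2, swap → [5, 59, 22, 7, 9, 56, 55, 35, 24, 21, 15]
59 vs smaller child 7 at index 4, swap → [5, 7, 22, 59, 9, 56, 55, 35, 24, 21, 15]
59 vs smaller child 24 at index 9, swap → [5, 7, 22, 24, 9, 56, 55, 35, 59, 21, 15]
resulting array: [5, 7, 22, 24, 9, 56, 55, 35, 59, 21, 15]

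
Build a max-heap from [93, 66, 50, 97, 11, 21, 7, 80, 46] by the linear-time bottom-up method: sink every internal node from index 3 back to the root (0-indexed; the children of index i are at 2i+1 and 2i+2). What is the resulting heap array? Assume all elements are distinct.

sift down from index 3: already satisfies heap property
sift down from index 2: already satisfies heap property
sift down from index 1:
  66 vs larger child 97 at index 3, swap → [93, 97, 50, 66, 11, 21, 7, 80, 46]
  66 vs larger child 80 at index 7, swap → [93, 97, 50, 80, 11, 21, 7, 66, 46]
sift down from index 0:
  93 vs larger child 97 at index 1, swap → [97, 93, 50, 80, 11, 21, 7, 66, 46]

[97, 93, 50, 80, 11, 21, 7, 66, 46]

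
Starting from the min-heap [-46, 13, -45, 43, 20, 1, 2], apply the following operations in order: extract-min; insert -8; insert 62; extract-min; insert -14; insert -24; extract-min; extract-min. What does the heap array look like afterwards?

extract-min → returns -46:
  remove root -46; move last element 2 to root → [2, 13, -45, 43, 20, 1]
  2 vs smaller child -45 at index 2, swap → [-45, 13, 2, 43, 20, 1]
  2 vs only child 1 at index 5, swap → [-45, 13, 1, 43, 20, 2]
insert -8:
  append -8 at index 6 → [-45, 13, 1, 43, 20, 2, -8]
  -8 < parent 1 at index 2, swap → [-45, 13, -8, 43, 20, 2, 1]
insert 62:
  append 62 at index 7 → [-45, 13, -8, 43, 20, 2, 1, 62] (no swap needed)
extract-min → returns -45:
  remove root -45; move last element 62 to root → [62, 13, -8, 43, 20, 2, 1]
  62 vs smaller child -8 at index 2, swap → [-8, 13, 62, 43, 20, 2, 1]
  62 vs smaller child 1 at index 6, swap → [-8, 13, 1, 43, 20, 2, 62]
insert -14:
  append -14 at index 7 → [-8, 13, 1, 43, 20, 2, 62, -14]
  -14 < parent 43 at index 3, swap → [-8, 13, 1, -14, 20, 2, 62, 43]
  -14 < parent 13 at index 1, swap → [-8, -14, 1, 13, 20, 2, 62, 43]
  -14 < parent -8 at index 0, swap → [-14, -8, 1, 13, 20, 2, 62, 43]
insert -24:
  append -24 at index 8 → [-14, -8, 1, 13, 20, 2, 62, 43, -24]
  -24 < parent 13 at index 3, swap → [-14, -8, 1, -24, 20, 2, 62, 43, 13]
  -24 < parent -8 at index 1, swap → [-14, -24, 1, -8, 20, 2, 62, 43, 13]
  -24 < parent -14 at index 0, swap → [-24, -14, 1, -8, 20, 2, 62, 43, 13]
extract-min → returns -24:
  remove root -24; move last element 13 to root → [13, -14, 1, -8, 20, 2, 62, 43]
  13 vs smaller child -14 at index 1, swap → [-14, 13, 1, -8, 20, 2, 62, 43]
  13 vs smaller child -8 at index 3, swap → [-14, -8, 1, 13, 20, 2, 62, 43]
extract-min → returns -14:
  remove root -14; move last element 43 to root → [43, -8, 1, 13, 20, 2, 62]
  43 vs smaller child -8 at index 1, swap → [-8, 43, 1, 13, 20, 2, 62]
  43 vs smaller child 13 at index 3, swap → [-8, 13, 1, 43, 20, 2, 62]

[-8, 13, 1, 43, 20, 2, 62]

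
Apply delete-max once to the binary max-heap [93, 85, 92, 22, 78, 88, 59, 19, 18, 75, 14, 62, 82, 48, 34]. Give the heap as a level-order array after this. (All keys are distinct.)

remove root 93; move last element 34 to root → [34, 85, 92, 22, 78, 88, 59, 19, 18, 75, 14, 62, 82, 48]
34 vs larger child 92 at index 2, swap → [92, 85, 34, 22, 78, 88, 59, 19, 18, 75, 14, 62, 82, 48]
34 vs larger child 88 at index 5, swap → [92, 85, 88, 22, 78, 34, 59, 19, 18, 75, 14, 62, 82, 48]
34 vs larger child 82 at index 12, swap → [92, 85, 88, 22, 78, 82, 59, 19, 18, 75, 14, 62, 34, 48]

[92, 85, 88, 22, 78, 82, 59, 19, 18, 75, 14, 62, 34, 48]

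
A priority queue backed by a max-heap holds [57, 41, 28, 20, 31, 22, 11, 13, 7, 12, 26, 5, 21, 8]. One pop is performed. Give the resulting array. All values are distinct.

[41, 31, 28, 20, 26, 22, 11, 13, 7, 12, 8, 5, 21]

remove root 57; move last element 8 to root → [8, 41, 28, 20, 31, 22, 11, 13, 7, 12, 26, 5, 21]
8 vs larger child 41 at index 1, swap → [41, 8, 28, 20, 31, 22, 11, 13, 7, 12, 26, 5, 21]
8 vs larger child 31 at index 4, swap → [41, 31, 28, 20, 8, 22, 11, 13, 7, 12, 26, 5, 21]
8 vs larger child 26 at index 10, swap → [41, 31, 28, 20, 26, 22, 11, 13, 7, 12, 8, 5, 21]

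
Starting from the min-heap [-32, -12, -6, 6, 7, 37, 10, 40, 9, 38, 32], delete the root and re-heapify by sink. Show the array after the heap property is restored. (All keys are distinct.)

remove root -32; move last element 32 to root → [32, -12, -6, 6, 7, 37, 10, 40, 9, 38]
32 vs smaller child -12 at index 1, swap → [-12, 32, -6, 6, 7, 37, 10, 40, 9, 38]
32 vs smaller child 6 at index 3, swap → [-12, 6, -6, 32, 7, 37, 10, 40, 9, 38]
32 vs smaller child 9 at index 8, swap → [-12, 6, -6, 9, 7, 37, 10, 40, 32, 38]

[-12, 6, -6, 9, 7, 37, 10, 40, 32, 38]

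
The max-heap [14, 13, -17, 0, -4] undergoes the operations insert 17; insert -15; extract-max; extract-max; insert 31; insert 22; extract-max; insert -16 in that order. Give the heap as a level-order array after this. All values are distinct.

insert 17:
  append 17 at index 5 → [14, 13, -17, 0, -4, 17]
  17 > parent -17 at index 2, swap → [14, 13, 17, 0, -4, -17]
  17 > parent 14 at index 0, swap → [17, 13, 14, 0, -4, -17]
insert -15:
  append -15 at index 6 → [17, 13, 14, 0, -4, -17, -15] (no swap needed)
extract-max → returns 17:
  remove root 17; move last element -15 to root → [-15, 13, 14, 0, -4, -17]
  -15 vs larger child 14 at index 2, swap → [14, 13, -15, 0, -4, -17]
extract-max → returns 14:
  remove root 14; move last element -17 to root → [-17, 13, -15, 0, -4]
  -17 vs larger child 13 at index 1, swap → [13, -17, -15, 0, -4]
  -17 vs larger child 0 at index 3, swap → [13, 0, -15, -17, -4]
insert 31:
  append 31 at index 5 → [13, 0, -15, -17, -4, 31]
  31 > parent -15 at index 2, swap → [13, 0, 31, -17, -4, -15]
  31 > parent 13 at index 0, swap → [31, 0, 13, -17, -4, -15]
insert 22:
  append 22 at index 6 → [31, 0, 13, -17, -4, -15, 22]
  22 > parent 13 at index 2, swap → [31, 0, 22, -17, -4, -15, 13]
extract-max → returns 31:
  remove root 31; move last element 13 to root → [13, 0, 22, -17, -4, -15]
  13 vs larger child 22 at index 2, swap → [22, 0, 13, -17, -4, -15]
insert -16:
  append -16 at index 6 → [22, 0, 13, -17, -4, -15, -16] (no swap needed)

[22, 0, 13, -17, -4, -15, -16]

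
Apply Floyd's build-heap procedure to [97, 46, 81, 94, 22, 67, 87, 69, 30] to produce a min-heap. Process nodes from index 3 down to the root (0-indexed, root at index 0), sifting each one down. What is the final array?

sift down from index 3:
  94 vs smaller child 30 at index 8, swap → [97, 46, 81, 30, 22, 67, 87, 69, 94]
sift down from index 2:
  81 vs smaller child 67 at index 5, swap → [97, 46, 67, 30, 22, 81, 87, 69, 94]
sift down from index 1:
  46 vs smaller child 22 at index 4, swap → [97, 22, 67, 30, 46, 81, 87, 69, 94]
sift down from index 0:
  97 vs smaller child 22 at index 1, swap → [22, 97, 67, 30, 46, 81, 87, 69, 94]
  97 vs smaller child 30 at index 3, swap → [22, 30, 67, 97, 46, 81, 87, 69, 94]
  97 vs smaller child 69 at index 7, swap → [22, 30, 67, 69, 46, 81, 87, 97, 94]

[22, 30, 67, 69, 46, 81, 87, 97, 94]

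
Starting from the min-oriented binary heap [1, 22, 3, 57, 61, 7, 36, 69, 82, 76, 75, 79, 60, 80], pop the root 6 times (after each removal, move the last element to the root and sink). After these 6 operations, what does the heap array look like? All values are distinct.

extract-min #1 returns 1:
  remove root 1; move last element 80 to root → [80, 22, 3, 57, 61, 7, 36, 69, 82, 76, 75, 79, 60]
  80 vs smaller child 3 at index 2, swap → [3, 22, 80, 57, 61, 7, 36, 69, 82, 76, 75, 79, 60]
  80 vs smaller child 7 at index 5, swap → [3, 22, 7, 57, 61, 80, 36, 69, 82, 76, 75, 79, 60]
  80 vs smaller child 60 at index 12, swap → [3, 22, 7, 57, 61, 60, 36, 69, 82, 76, 75, 79, 80]
extract-min #2 returns 3:
  remove root 3; move last element 80 to root → [80, 22, 7, 57, 61, 60, 36, 69, 82, 76, 75, 79]
  80 vs smaller child 7 at index 2, swap → [7, 22, 80, 57, 61, 60, 36, 69, 82, 76, 75, 79]
  80 vs smaller child 36 at index 6, swap → [7, 22, 36, 57, 61, 60, 80, 69, 82, 76, 75, 79]
extract-min #3 returns 7:
  remove root 7; move last element 79 to root → [79, 22, 36, 57, 61, 60, 80, 69, 82, 76, 75]
  79 vs smaller child 22 at index 1, swap → [22, 79, 36, 57, 61, 60, 80, 69, 82, 76, 75]
  79 vs smaller child 57 at index 3, swap → [22, 57, 36, 79, 61, 60, 80, 69, 82, 76, 75]
  79 vs smaller child 69 at index 7, swap → [22, 57, 36, 69, 61, 60, 80, 79, 82, 76, 75]
extract-min #4 returns 22:
  remove root 22; move last element 75 to root → [75, 57, 36, 69, 61, 60, 80, 79, 82, 76]
  75 vs smaller child 36 at index 2, swap → [36, 57, 75, 69, 61, 60, 80, 79, 82, 76]
  75 vs smaller child 60 at index 5, swap → [36, 57, 60, 69, 61, 75, 80, 79, 82, 76]
extract-min #5 returns 36:
  remove root 36; move last element 76 to root → [76, 57, 60, 69, 61, 75, 80, 79, 82]
  76 vs smaller child 57 at index 1, swap → [57, 76, 60, 69, 61, 75, 80, 79, 82]
  76 vs smaller child 61 at index 4, swap → [57, 61, 60, 69, 76, 75, 80, 79, 82]
extract-min #6 returns 57:
  remove root 57; move last element 82 to root → [82, 61, 60, 69, 76, 75, 80, 79]
  82 vs smaller child 60 at index 2, swap → [60, 61, 82, 69, 76, 75, 80, 79]
  82 vs smaller child 75 at index 5, swap → [60, 61, 75, 69, 76, 82, 80, 79]

[60, 61, 75, 69, 76, 82, 80, 79]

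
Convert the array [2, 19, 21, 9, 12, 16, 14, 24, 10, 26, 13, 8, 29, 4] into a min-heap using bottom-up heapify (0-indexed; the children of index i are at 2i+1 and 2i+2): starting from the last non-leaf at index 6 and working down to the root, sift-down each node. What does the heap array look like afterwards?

sift down from index 6:
  14 vs only child 4 at index 13, swap → [2, 19, 21, 9, 12, 16, 4, 24, 10, 26, 13, 8, 29, 14]
sift down from index 5:
  16 vs smaller child 8 at index 11, swap → [2, 19, 21, 9, 12, 8, 4, 24, 10, 26, 13, 16, 29, 14]
sift down from index 4: already satisfies heap property
sift down from index 3: already satisfies heap property
sift down from index 2:
  21 vs smaller child 4 at index 6, swap → [2, 19, 4, 9, 12, 8, 21, 24, 10, 26, 13, 16, 29, 14]
  21 vs only child 14 at index 13, swap → [2, 19, 4, 9, 12, 8, 14, 24, 10, 26, 13, 16, 29, 21]
sift down from index 1:
  19 vs smaller child 9 at index 3, swap → [2, 9, 4, 19, 12, 8, 14, 24, 10, 26, 13, 16, 29, 21]
  19 vs smaller child 10 at index 8, swap → [2, 9, 4, 10, 12, 8, 14, 24, 19, 26, 13, 16, 29, 21]
sift down from index 0: already satisfies heap property

[2, 9, 4, 10, 12, 8, 14, 24, 19, 26, 13, 16, 29, 21]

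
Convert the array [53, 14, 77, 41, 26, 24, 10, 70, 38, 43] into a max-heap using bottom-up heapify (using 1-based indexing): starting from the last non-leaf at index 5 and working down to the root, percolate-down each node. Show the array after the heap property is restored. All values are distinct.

sift down from index 5:
  26 vs only child 43 at index 10, swap → [53, 14, 77, 41, 43, 24, 10, 70, 38, 26]
sift down from index 4:
  41 vs larger child 70 at index 8, swap → [53, 14, 77, 70, 43, 24, 10, 41, 38, 26]
sift down from index 3: already satisfies heap property
sift down from index 2:
  14 vs larger child 70 at index 4, swap → [53, 70, 77, 14, 43, 24, 10, 41, 38, 26]
  14 vs larger child 41 at index 8, swap → [53, 70, 77, 41, 43, 24, 10, 14, 38, 26]
sift down from index 1:
  53 vs larger child 77 at index 3, swap → [77, 70, 53, 41, 43, 24, 10, 14, 38, 26]

[77, 70, 53, 41, 43, 24, 10, 14, 38, 26]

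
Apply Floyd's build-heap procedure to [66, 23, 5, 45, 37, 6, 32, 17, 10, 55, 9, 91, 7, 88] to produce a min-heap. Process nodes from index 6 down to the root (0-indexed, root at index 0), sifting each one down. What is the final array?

[5, 9, 6, 10, 23, 7, 32, 17, 45, 55, 37, 91, 66, 88]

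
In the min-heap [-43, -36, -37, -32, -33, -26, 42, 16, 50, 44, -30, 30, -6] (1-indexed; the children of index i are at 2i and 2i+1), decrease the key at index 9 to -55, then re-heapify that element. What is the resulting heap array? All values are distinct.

[-55, -43, -37, -36, -33, -26, 42, 16, -32, 44, -30, 30, -6]

set index 9 from 50 to -55 → [-43, -36, -37, -32, -33, -26, 42, 16, -55, 44, -30, 30, -6]
-55 < parent -32 at index 4, swap → [-43, -36, -37, -55, -33, -26, 42, 16, -32, 44, -30, 30, -6]
-55 < parent -36 at index 2, swap → [-43, -55, -37, -36, -33, -26, 42, 16, -32, 44, -30, 30, -6]
-55 < parent -43 at index 1, swap → [-55, -43, -37, -36, -33, -26, 42, 16, -32, 44, -30, 30, -6]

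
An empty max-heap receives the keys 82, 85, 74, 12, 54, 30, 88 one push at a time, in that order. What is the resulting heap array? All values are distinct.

Insert 82:
  append 82 at index 0 → [82] (no swap needed)
Insert 85:
  append 85 at index 1 → [82, 85]
  85 > parent 82 at index 0, swap → [85, 82]
Insert 74:
  append 74 at index 2 → [85, 82, 74] (no swap needed)
Insert 12:
  append 12 at index 3 → [85, 82, 74, 12] (no swap needed)
Insert 54:
  append 54 at index 4 → [85, 82, 74, 12, 54] (no swap needed)
Insert 30:
  append 30 at index 5 → [85, 82, 74, 12, 54, 30] (no swap needed)
Insert 88:
  append 88 at index 6 → [85, 82, 74, 12, 54, 30, 88]
  88 > parent 74 at index 2, swap → [85, 82, 88, 12, 54, 30, 74]
  88 > parent 85 at index 0, swap → [88, 82, 85, 12, 54, 30, 74]

[88, 82, 85, 12, 54, 30, 74]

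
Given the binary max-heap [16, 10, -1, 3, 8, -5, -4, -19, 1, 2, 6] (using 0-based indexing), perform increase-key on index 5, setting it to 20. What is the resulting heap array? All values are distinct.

set index 5 from -5 to 20 → [16, 10, -1, 3, 8, 20, -4, -19, 1, 2, 6]
20 > parent -1 at index 2, swap → [16, 10, 20, 3, 8, -1, -4, -19, 1, 2, 6]
20 > parent 16 at index 0, swap → [20, 10, 16, 3, 8, -1, -4, -19, 1, 2, 6]

[20, 10, 16, 3, 8, -1, -4, -19, 1, 2, 6]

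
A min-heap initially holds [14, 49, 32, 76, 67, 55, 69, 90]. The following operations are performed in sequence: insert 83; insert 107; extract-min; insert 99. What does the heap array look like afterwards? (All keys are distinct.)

insert 83:
  append 83 at index 8 → [14, 49, 32, 76, 67, 55, 69, 90, 83] (no swap needed)
insert 107:
  append 107 at index 9 → [14, 49, 32, 76, 67, 55, 69, 90, 83, 107] (no swap needed)
extract-min → returns 14:
  remove root 14; move last element 107 to root → [107, 49, 32, 76, 67, 55, 69, 90, 83]
  107 vs smaller child 32 at index 2, swap → [32, 49, 107, 76, 67, 55, 69, 90, 83]
  107 vs smaller child 55 at index 5, swap → [32, 49, 55, 76, 67, 107, 69, 90, 83]
insert 99:
  append 99 at index 9 → [32, 49, 55, 76, 67, 107, 69, 90, 83, 99] (no swap needed)

[32, 49, 55, 76, 67, 107, 69, 90, 83, 99]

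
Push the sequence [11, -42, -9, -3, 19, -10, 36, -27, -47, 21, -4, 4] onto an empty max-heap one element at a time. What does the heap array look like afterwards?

[36, 21, 19, -27, 11, 4, -9, -42, -47, -3, -4, -10]

Insert 11:
  append 11 at index 0 → [11] (no swap needed)
Insert -42:
  append -42 at index 1 → [11, -42] (no swap needed)
Insert -9:
  append -9 at index 2 → [11, -42, -9] (no swap needed)
Insert -3:
  append -3 at index 3 → [11, -42, -9, -3]
  -3 > parent -42 at index 1, swap → [11, -3, -9, -42]
Insert 19:
  append 19 at index 4 → [11, -3, -9, -42, 19]
  19 > parent -3 at index 1, swap → [11, 19, -9, -42, -3]
  19 > parent 11 at index 0, swap → [19, 11, -9, -42, -3]
Insert -10:
  append -10 at index 5 → [19, 11, -9, -42, -3, -10] (no swap needed)
Insert 36:
  append 36 at index 6 → [19, 11, -9, -42, -3, -10, 36]
  36 > parent -9 at index 2, swap → [19, 11, 36, -42, -3, -10, -9]
  36 > parent 19 at index 0, swap → [36, 11, 19, -42, -3, -10, -9]
Insert -27:
  append -27 at index 7 → [36, 11, 19, -42, -3, -10, -9, -27]
  -27 > parent -42 at index 3, swap → [36, 11, 19, -27, -3, -10, -9, -42]
Insert -47:
  append -47 at index 8 → [36, 11, 19, -27, -3, -10, -9, -42, -47] (no swap needed)
Insert 21:
  append 21 at index 9 → [36, 11, 19, -27, -3, -10, -9, -42, -47, 21]
  21 > parent -3 at index 4, swap → [36, 11, 19, -27, 21, -10, -9, -42, -47, -3]
  21 > parent 11 at index 1, swap → [36, 21, 19, -27, 11, -10, -9, -42, -47, -3]
Insert -4:
  append -4 at index 10 → [36, 21, 19, -27, 11, -10, -9, -42, -47, -3, -4] (no swap needed)
Insert 4:
  append 4 at index 11 → [36, 21, 19, -27, 11, -10, -9, -42, -47, -3, -4, 4]
  4 > parent -10 at index 5, swap → [36, 21, 19, -27, 11, 4, -9, -42, -47, -3, -4, -10]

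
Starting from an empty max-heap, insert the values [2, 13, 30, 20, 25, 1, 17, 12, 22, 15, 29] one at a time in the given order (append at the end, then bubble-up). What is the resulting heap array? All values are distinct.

Insert 2:
  append 2 at index 0 → [2] (no swap needed)
Insert 13:
  append 13 at index 1 → [2, 13]
  13 > parent 2 at index 0, swap → [13, 2]
Insert 30:
  append 30 at index 2 → [13, 2, 30]
  30 > parent 13 at index 0, swap → [30, 2, 13]
Insert 20:
  append 20 at index 3 → [30, 2, 13, 20]
  20 > parent 2 at index 1, swap → [30, 20, 13, 2]
Insert 25:
  append 25 at index 4 → [30, 20, 13, 2, 25]
  25 > parent 20 at index 1, swap → [30, 25, 13, 2, 20]
Insert 1:
  append 1 at index 5 → [30, 25, 13, 2, 20, 1] (no swap needed)
Insert 17:
  append 17 at index 6 → [30, 25, 13, 2, 20, 1, 17]
  17 > parent 13 at index 2, swap → [30, 25, 17, 2, 20, 1, 13]
Insert 12:
  append 12 at index 7 → [30, 25, 17, 2, 20, 1, 13, 12]
  12 > parent 2 at index 3, swap → [30, 25, 17, 12, 20, 1, 13, 2]
Insert 22:
  append 22 at index 8 → [30, 25, 17, 12, 20, 1, 13, 2, 22]
  22 > parent 12 at index 3, swap → [30, 25, 17, 22, 20, 1, 13, 2, 12]
Insert 15:
  append 15 at index 9 → [30, 25, 17, 22, 20, 1, 13, 2, 12, 15] (no swap needed)
Insert 29:
  append 29 at index 10 → [30, 25, 17, 22, 20, 1, 13, 2, 12, 15, 29]
  29 > parent 20 at index 4, swap → [30, 25, 17, 22, 29, 1, 13, 2, 12, 15, 20]
  29 > parent 25 at index 1, swap → [30, 29, 17, 22, 25, 1, 13, 2, 12, 15, 20]

[30, 29, 17, 22, 25, 1, 13, 2, 12, 15, 20]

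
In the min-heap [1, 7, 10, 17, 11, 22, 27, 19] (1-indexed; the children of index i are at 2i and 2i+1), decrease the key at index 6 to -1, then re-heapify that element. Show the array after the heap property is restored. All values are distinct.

[-1, 7, 1, 17, 11, 10, 27, 19]

set index 6 from 22 to -1 → [1, 7, 10, 17, 11, -1, 27, 19]
-1 < parent 10 at index 3, swap → [1, 7, -1, 17, 11, 10, 27, 19]
-1 < parent 1 at index 1, swap → [-1, 7, 1, 17, 11, 10, 27, 19]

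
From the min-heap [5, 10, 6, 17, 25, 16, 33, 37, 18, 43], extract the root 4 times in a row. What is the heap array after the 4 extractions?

extract-min #1 returns 5:
  remove root 5; move last element 43 to root → [43, 10, 6, 17, 25, 16, 33, 37, 18]
  43 vs smaller child 6 at index 2, swap → [6, 10, 43, 17, 25, 16, 33, 37, 18]
  43 vs smaller child 16 at index 5, swap → [6, 10, 16, 17, 25, 43, 33, 37, 18]
extract-min #2 returns 6:
  remove root 6; move last element 18 to root → [18, 10, 16, 17, 25, 43, 33, 37]
  18 vs smaller child 10 at index 1, swap → [10, 18, 16, 17, 25, 43, 33, 37]
  18 vs smaller child 17 at index 3, swap → [10, 17, 16, 18, 25, 43, 33, 37]
extract-min #3 returns 10:
  remove root 10; move last element 37 to root → [37, 17, 16, 18, 25, 43, 33]
  37 vs smaller child 16 at index 2, swap → [16, 17, 37, 18, 25, 43, 33]
  37 vs smaller child 33 at index 6, swap → [16, 17, 33, 18, 25, 43, 37]
extract-min #4 returns 16:
  remove root 16; move last element 37 to root → [37, 17, 33, 18, 25, 43]
  37 vs smaller child 17 at index 1, swap → [17, 37, 33, 18, 25, 43]
  37 vs smaller child 18 at index 3, swap → [17, 18, 33, 37, 25, 43]

[17, 18, 33, 37, 25, 43]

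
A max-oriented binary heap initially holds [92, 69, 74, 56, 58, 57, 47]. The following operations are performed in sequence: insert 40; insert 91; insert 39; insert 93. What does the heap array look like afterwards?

[93, 92, 74, 69, 91, 57, 47, 40, 56, 39, 58]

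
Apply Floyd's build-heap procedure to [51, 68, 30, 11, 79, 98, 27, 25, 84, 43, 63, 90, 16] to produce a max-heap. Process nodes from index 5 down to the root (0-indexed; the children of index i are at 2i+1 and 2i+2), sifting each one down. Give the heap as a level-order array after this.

[98, 84, 90, 68, 79, 51, 27, 25, 11, 43, 63, 30, 16]

sift down from index 5: already satisfies heap property
sift down from index 4: already satisfies heap property
sift down from index 3:
  11 vs larger child 84 at index 8, swap → [51, 68, 30, 84, 79, 98, 27, 25, 11, 43, 63, 90, 16]
sift down from index 2:
  30 vs larger child 98 at index 5, swap → [51, 68, 98, 84, 79, 30, 27, 25, 11, 43, 63, 90, 16]
  30 vs larger child 90 at index 11, swap → [51, 68, 98, 84, 79, 90, 27, 25, 11, 43, 63, 30, 16]
sift down from index 1:
  68 vs larger child 84 at index 3, swap → [51, 84, 98, 68, 79, 90, 27, 25, 11, 43, 63, 30, 16]
sift down from index 0:
  51 vs larger child 98 at index 2, swap → [98, 84, 51, 68, 79, 90, 27, 25, 11, 43, 63, 30, 16]
  51 vs larger child 90 at index 5, swap → [98, 84, 90, 68, 79, 51, 27, 25, 11, 43, 63, 30, 16]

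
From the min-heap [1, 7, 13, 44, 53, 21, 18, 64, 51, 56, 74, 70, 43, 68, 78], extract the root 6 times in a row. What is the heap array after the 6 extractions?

extract-min #1 returns 1:
  remove root 1; move last element 78 to root → [78, 7, 13, 44, 53, 21, 18, 64, 51, 56, 74, 70, 43, 68]
  78 vs smaller child 7 at index 1, swap → [7, 78, 13, 44, 53, 21, 18, 64, 51, 56, 74, 70, 43, 68]
  78 vs smaller child 44 at index 3, swap → [7, 44, 13, 78, 53, 21, 18, 64, 51, 56, 74, 70, 43, 68]
  78 vs smaller child 51 at index 8, swap → [7, 44, 13, 51, 53, 21, 18, 64, 78, 56, 74, 70, 43, 68]
extract-min #2 returns 7:
  remove root 7; move last element 68 to root → [68, 44, 13, 51, 53, 21, 18, 64, 78, 56, 74, 70, 43]
  68 vs smaller child 13 at index 2, swap → [13, 44, 68, 51, 53, 21, 18, 64, 78, 56, 74, 70, 43]
  68 vs smaller child 18 at index 6, swap → [13, 44, 18, 51, 53, 21, 68, 64, 78, 56, 74, 70, 43]
extract-min #3 returns 13:
  remove root 13; move last element 43 to root → [43, 44, 18, 51, 53, 21, 68, 64, 78, 56, 74, 70]
  43 vs smaller child 18 at index 2, swap → [18, 44, 43, 51, 53, 21, 68, 64, 78, 56, 74, 70]
  43 vs smaller child 21 at index 5, swap → [18, 44, 21, 51, 53, 43, 68, 64, 78, 56, 74, 70]
extract-min #4 returns 18:
  remove root 18; move last element 70 to root → [70, 44, 21, 51, 53, 43, 68, 64, 78, 56, 74]
  70 vs smaller child 21 at index 2, swap → [21, 44, 70, 51, 53, 43, 68, 64, 78, 56, 74]
  70 vs smaller child 43 at index 5, swap → [21, 44, 43, 51, 53, 70, 68, 64, 78, 56, 74]
extract-min #5 returns 21:
  remove root 21; move last element 74 to root → [74, 44, 43, 51, 53, 70, 68, 64, 78, 56]
  74 vs smaller child 43 at index 2, swap → [43, 44, 74, 51, 53, 70, 68, 64, 78, 56]
  74 vs smaller child 68 at index 6, swap → [43, 44, 68, 51, 53, 70, 74, 64, 78, 56]
extract-min #6 returns 43:
  remove root 43; move last element 56 to root → [56, 44, 68, 51, 53, 70, 74, 64, 78]
  56 vs smaller child 44 at index 1, swap → [44, 56, 68, 51, 53, 70, 74, 64, 78]
  56 vs smaller child 51 at index 3, swap → [44, 51, 68, 56, 53, 70, 74, 64, 78]

[44, 51, 68, 56, 53, 70, 74, 64, 78]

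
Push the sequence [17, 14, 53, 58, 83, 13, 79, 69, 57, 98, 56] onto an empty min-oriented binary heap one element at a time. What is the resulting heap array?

[13, 17, 14, 57, 56, 53, 79, 69, 58, 98, 83]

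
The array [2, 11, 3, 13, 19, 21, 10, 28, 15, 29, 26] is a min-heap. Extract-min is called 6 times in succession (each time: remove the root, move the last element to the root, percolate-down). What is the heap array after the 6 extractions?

[19, 26, 21, 28, 29]

extract-min #1 returns 2:
  remove root 2; move last element 26 to root → [26, 11, 3, 13, 19, 21, 10, 28, 15, 29]
  26 vs smaller child 3 at index 2, swap → [3, 11, 26, 13, 19, 21, 10, 28, 15, 29]
  26 vs smaller child 10 at index 6, swap → [3, 11, 10, 13, 19, 21, 26, 28, 15, 29]
extract-min #2 returns 3:
  remove root 3; move last element 29 to root → [29, 11, 10, 13, 19, 21, 26, 28, 15]
  29 vs smaller child 10 at index 2, swap → [10, 11, 29, 13, 19, 21, 26, 28, 15]
  29 vs smaller child 21 at index 5, swap → [10, 11, 21, 13, 19, 29, 26, 28, 15]
extract-min #3 returns 10:
  remove root 10; move last element 15 to root → [15, 11, 21, 13, 19, 29, 26, 28]
  15 vs smaller child 11 at index 1, swap → [11, 15, 21, 13, 19, 29, 26, 28]
  15 vs smaller child 13 at index 3, swap → [11, 13, 21, 15, 19, 29, 26, 28]
extract-min #4 returns 11:
  remove root 11; move last element 28 to root → [28, 13, 21, 15, 19, 29, 26]
  28 vs smaller child 13 at index 1, swap → [13, 28, 21, 15, 19, 29, 26]
  28 vs smaller child 15 at index 3, swap → [13, 15, 21, 28, 19, 29, 26]
extract-min #5 returns 13:
  remove root 13; move last element 26 to root → [26, 15, 21, 28, 19, 29]
  26 vs smaller child 15 at index 1, swap → [15, 26, 21, 28, 19, 29]
  26 vs smaller child 19 at index 4, swap → [15, 19, 21, 28, 26, 29]
extract-min #6 returns 15:
  remove root 15; move last element 29 to root → [29, 19, 21, 28, 26]
  29 vs smaller child 19 at index 1, swap → [19, 29, 21, 28, 26]
  29 vs smaller child 26 at index 4, swap → [19, 26, 21, 28, 29]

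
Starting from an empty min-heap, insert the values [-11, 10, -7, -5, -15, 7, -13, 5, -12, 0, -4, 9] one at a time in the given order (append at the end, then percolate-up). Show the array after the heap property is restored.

Insert -11:
  append -11 at index 0 → [-11] (no swap needed)
Insert 10:
  append 10 at index 1 → [-11, 10] (no swap needed)
Insert -7:
  append -7 at index 2 → [-11, 10, -7] (no swap needed)
Insert -5:
  append -5 at index 3 → [-11, 10, -7, -5]
  -5 < parent 10 at index 1, swap → [-11, -5, -7, 10]
Insert -15:
  append -15 at index 4 → [-11, -5, -7, 10, -15]
  -15 < parent -5 at index 1, swap → [-11, -15, -7, 10, -5]
  -15 < parent -11 at index 0, swap → [-15, -11, -7, 10, -5]
Insert 7:
  append 7 at index 5 → [-15, -11, -7, 10, -5, 7] (no swap needed)
Insert -13:
  append -13 at index 6 → [-15, -11, -7, 10, -5, 7, -13]
  -13 < parent -7 at index 2, swap → [-15, -11, -13, 10, -5, 7, -7]
Insert 5:
  append 5 at index 7 → [-15, -11, -13, 10, -5, 7, -7, 5]
  5 < parent 10 at index 3, swap → [-15, -11, -13, 5, -5, 7, -7, 10]
Insert -12:
  append -12 at index 8 → [-15, -11, -13, 5, -5, 7, -7, 10, -12]
  -12 < parent 5 at index 3, swap → [-15, -11, -13, -12, -5, 7, -7, 10, 5]
  -12 < parent -11 at index 1, swap → [-15, -12, -13, -11, -5, 7, -7, 10, 5]
Insert 0:
  append 0 at index 9 → [-15, -12, -13, -11, -5, 7, -7, 10, 5, 0] (no swap needed)
Insert -4:
  append -4 at index 10 → [-15, -12, -13, -11, -5, 7, -7, 10, 5, 0, -4] (no swap needed)
Insert 9:
  append 9 at index 11 → [-15, -12, -13, -11, -5, 7, -7, 10, 5, 0, -4, 9] (no swap needed)

[-15, -12, -13, -11, -5, 7, -7, 10, 5, 0, -4, 9]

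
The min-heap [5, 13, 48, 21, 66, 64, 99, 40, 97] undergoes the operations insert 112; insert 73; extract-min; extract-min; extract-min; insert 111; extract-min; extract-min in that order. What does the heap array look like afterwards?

[64, 66, 99, 73, 97, 111, 112]

insert 112:
  append 112 at index 9 → [5, 13, 48, 21, 66, 64, 99, 40, 97, 112] (no swap needed)
insert 73:
  append 73 at index 10 → [5, 13, 48, 21, 66, 64, 99, 40, 97, 112, 73] (no swap needed)
extract-min → returns 5:
  remove root 5; move last element 73 to root → [73, 13, 48, 21, 66, 64, 99, 40, 97, 112]
  73 vs smaller child 13 at index 1, swap → [13, 73, 48, 21, 66, 64, 99, 40, 97, 112]
  73 vs smaller child 21 at index 3, swap → [13, 21, 48, 73, 66, 64, 99, 40, 97, 112]
  73 vs smaller child 40 at index 7, swap → [13, 21, 48, 40, 66, 64, 99, 73, 97, 112]
extract-min → returns 13:
  remove root 13; move last element 112 to root → [112, 21, 48, 40, 66, 64, 99, 73, 97]
  112 vs smaller child 21 at index 1, swap → [21, 112, 48, 40, 66, 64, 99, 73, 97]
  112 vs smaller child 40 at index 3, swap → [21, 40, 48, 112, 66, 64, 99, 73, 97]
  112 vs smaller child 73 at index 7, swap → [21, 40, 48, 73, 66, 64, 99, 112, 97]
extract-min → returns 21:
  remove root 21; move last element 97 to root → [97, 40, 48, 73, 66, 64, 99, 112]
  97 vs smaller child 40 at index 1, swap → [40, 97, 48, 73, 66, 64, 99, 112]
  97 vs smaller child 66 at index 4, swap → [40, 66, 48, 73, 97, 64, 99, 112]
insert 111:
  append 111 at index 8 → [40, 66, 48, 73, 97, 64, 99, 112, 111] (no swap needed)
extract-min → returns 40:
  remove root 40; move last element 111 to root → [111, 66, 48, 73, 97, 64, 99, 112]
  111 vs smaller child 48 at index 2, swap → [48, 66, 111, 73, 97, 64, 99, 112]
  111 vs smaller child 64 at index 5, swap → [48, 66, 64, 73, 97, 111, 99, 112]
extract-min → returns 48:
  remove root 48; move last element 112 to root → [112, 66, 64, 73, 97, 111, 99]
  112 vs smaller child 64 at index 2, swap → [64, 66, 112, 73, 97, 111, 99]
  112 vs smaller child 99 at index 6, swap → [64, 66, 99, 73, 97, 111, 112]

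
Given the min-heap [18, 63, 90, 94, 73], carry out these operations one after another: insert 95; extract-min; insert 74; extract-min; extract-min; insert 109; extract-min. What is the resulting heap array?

[90, 94, 95, 109]

insert 95:
  append 95 at index 5 → [18, 63, 90, 94, 73, 95] (no swap needed)
extract-min → returns 18:
  remove root 18; move last element 95 to root → [95, 63, 90, 94, 73]
  95 vs smaller child 63 at index 1, swap → [63, 95, 90, 94, 73]
  95 vs smaller child 73 at index 4, swap → [63, 73, 90, 94, 95]
insert 74:
  append 74 at index 5 → [63, 73, 90, 94, 95, 74]
  74 < parent 90 at index 2, swap → [63, 73, 74, 94, 95, 90]
extract-min → returns 63:
  remove root 63; move last element 90 to root → [90, 73, 74, 94, 95]
  90 vs smaller child 73 at index 1, swap → [73, 90, 74, 94, 95]
extract-min → returns 73:
  remove root 73; move last element 95 to root → [95, 90, 74, 94]
  95 vs smaller child 74 at index 2, swap → [74, 90, 95, 94]
insert 109:
  append 109 at index 4 → [74, 90, 95, 94, 109] (no swap needed)
extract-min → returns 74:
  remove root 74; move last element 109 to root → [109, 90, 95, 94]
  109 vs smaller child 90 at index 1, swap → [90, 109, 95, 94]
  109 vs only child 94 at index 3, swap → [90, 94, 95, 109]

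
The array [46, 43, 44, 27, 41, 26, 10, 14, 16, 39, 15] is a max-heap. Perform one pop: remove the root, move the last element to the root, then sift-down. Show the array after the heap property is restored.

remove root 46; move last element 15 to root → [15, 43, 44, 27, 41, 26, 10, 14, 16, 39]
15 vs larger child 44 at index 2, swap → [44, 43, 15, 27, 41, 26, 10, 14, 16, 39]
15 vs larger child 26 at index 5, swap → [44, 43, 26, 27, 41, 15, 10, 14, 16, 39]

[44, 43, 26, 27, 41, 15, 10, 14, 16, 39]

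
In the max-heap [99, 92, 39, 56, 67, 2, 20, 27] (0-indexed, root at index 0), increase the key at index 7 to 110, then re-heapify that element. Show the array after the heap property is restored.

[110, 99, 39, 92, 67, 2, 20, 56]

set index 7 from 27 to 110 → [99, 92, 39, 56, 67, 2, 20, 110]
110 > parent 56 at index 3, swap → [99, 92, 39, 110, 67, 2, 20, 56]
110 > parent 92 at index 1, swap → [99, 110, 39, 92, 67, 2, 20, 56]
110 > parent 99 at index 0, swap → [110, 99, 39, 92, 67, 2, 20, 56]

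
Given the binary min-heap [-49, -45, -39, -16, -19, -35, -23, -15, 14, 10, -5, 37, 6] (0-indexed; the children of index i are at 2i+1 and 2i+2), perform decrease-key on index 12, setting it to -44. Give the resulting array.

set index 12 from 6 to -44 → [-49, -45, -39, -16, -19, -35, -23, -15, 14, 10, -5, 37, -44]
-44 < parent -35 at index 5, swap → [-49, -45, -39, -16, -19, -44, -23, -15, 14, 10, -5, 37, -35]
-44 < parent -39 at index 2, swap → [-49, -45, -44, -16, -19, -39, -23, -15, 14, 10, -5, 37, -35]

[-49, -45, -44, -16, -19, -39, -23, -15, 14, 10, -5, 37, -35]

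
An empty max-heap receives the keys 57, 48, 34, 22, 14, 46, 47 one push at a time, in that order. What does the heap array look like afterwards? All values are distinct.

[57, 48, 47, 22, 14, 34, 46]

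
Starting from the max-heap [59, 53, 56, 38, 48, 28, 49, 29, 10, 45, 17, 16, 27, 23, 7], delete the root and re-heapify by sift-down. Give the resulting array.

remove root 59; move last element 7 to root → [7, 53, 56, 38, 48, 28, 49, 29, 10, 45, 17, 16, 27, 23]
7 vs larger child 56 at index 2, swap → [56, 53, 7, 38, 48, 28, 49, 29, 10, 45, 17, 16, 27, 23]
7 vs larger child 49 at index 6, swap → [56, 53, 49, 38, 48, 28, 7, 29, 10, 45, 17, 16, 27, 23]
7 vs only child 23 at index 13, swap → [56, 53, 49, 38, 48, 28, 23, 29, 10, 45, 17, 16, 27, 7]

[56, 53, 49, 38, 48, 28, 23, 29, 10, 45, 17, 16, 27, 7]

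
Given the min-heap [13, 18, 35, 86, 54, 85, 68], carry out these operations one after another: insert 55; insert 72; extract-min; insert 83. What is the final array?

[18, 54, 35, 55, 72, 85, 68, 86, 83]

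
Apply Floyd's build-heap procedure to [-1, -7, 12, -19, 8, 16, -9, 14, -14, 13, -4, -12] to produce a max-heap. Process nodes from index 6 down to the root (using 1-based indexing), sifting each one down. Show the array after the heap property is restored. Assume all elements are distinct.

sift down from index 6: already satisfies heap property
sift down from index 5:
  8 vs larger child 13 at index 10, swap → [-1, -7, 12, -19, 13, 16, -9, 14, -14, 8, -4, -12]
sift down from index 4:
  -19 vs larger child 14 at index 8, swap → [-1, -7, 12, 14, 13, 16, -9, -19, -14, 8, -4, -12]
sift down from index 3:
  12 vs larger child 16 at index 6, swap → [-1, -7, 16, 14, 13, 12, -9, -19, -14, 8, -4, -12]
sift down from index 2:
  -7 vs larger child 14 at index 4, swap → [-1, 14, 16, -7, 13, 12, -9, -19, -14, 8, -4, -12]
sift down from index 1:
  -1 vs larger child 16 at index 3, swap → [16, 14, -1, -7, 13, 12, -9, -19, -14, 8, -4, -12]
  -1 vs larger child 12 at index 6, swap → [16, 14, 12, -7, 13, -1, -9, -19, -14, 8, -4, -12]

[16, 14, 12, -7, 13, -1, -9, -19, -14, 8, -4, -12]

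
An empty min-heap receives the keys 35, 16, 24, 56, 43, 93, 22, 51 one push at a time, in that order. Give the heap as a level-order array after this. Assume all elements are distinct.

Insert 35:
  append 35 at index 0 → [35] (no swap needed)
Insert 16:
  append 16 at index 1 → [35, 16]
  16 < parent 35 at index 0, swap → [16, 35]
Insert 24:
  append 24 at index 2 → [16, 35, 24] (no swap needed)
Insert 56:
  append 56 at index 3 → [16, 35, 24, 56] (no swap needed)
Insert 43:
  append 43 at index 4 → [16, 35, 24, 56, 43] (no swap needed)
Insert 93:
  append 93 at index 5 → [16, 35, 24, 56, 43, 93] (no swap needed)
Insert 22:
  append 22 at index 6 → [16, 35, 24, 56, 43, 93, 22]
  22 < parent 24 at index 2, swap → [16, 35, 22, 56, 43, 93, 24]
Insert 51:
  append 51 at index 7 → [16, 35, 22, 56, 43, 93, 24, 51]
  51 < parent 56 at index 3, swap → [16, 35, 22, 51, 43, 93, 24, 56]

[16, 35, 22, 51, 43, 93, 24, 56]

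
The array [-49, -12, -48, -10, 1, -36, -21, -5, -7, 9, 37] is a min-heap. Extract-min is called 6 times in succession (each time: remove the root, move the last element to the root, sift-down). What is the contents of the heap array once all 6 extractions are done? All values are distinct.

[-7, -5, 37, 9, 1]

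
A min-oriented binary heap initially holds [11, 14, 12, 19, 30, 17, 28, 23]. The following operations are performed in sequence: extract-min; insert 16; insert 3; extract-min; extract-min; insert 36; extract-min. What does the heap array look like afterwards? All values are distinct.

[16, 19, 17, 36, 30, 23, 28]

extract-min → returns 11:
  remove root 11; move last element 23 to root → [23, 14, 12, 19, 30, 17, 28]
  23 vs smaller child 12 at index 2, swap → [12, 14, 23, 19, 30, 17, 28]
  23 vs smaller child 17 at index 5, swap → [12, 14, 17, 19, 30, 23, 28]
insert 16:
  append 16 at index 7 → [12, 14, 17, 19, 30, 23, 28, 16]
  16 < parent 19 at index 3, swap → [12, 14, 17, 16, 30, 23, 28, 19]
insert 3:
  append 3 at index 8 → [12, 14, 17, 16, 30, 23, 28, 19, 3]
  3 < parent 16 at index 3, swap → [12, 14, 17, 3, 30, 23, 28, 19, 16]
  3 < parent 14 at index 1, swap → [12, 3, 17, 14, 30, 23, 28, 19, 16]
  3 < parent 12 at index 0, swap → [3, 12, 17, 14, 30, 23, 28, 19, 16]
extract-min → returns 3:
  remove root 3; move last element 16 to root → [16, 12, 17, 14, 30, 23, 28, 19]
  16 vs smaller child 12 at index 1, swap → [12, 16, 17, 14, 30, 23, 28, 19]
  16 vs smaller child 14 at index 3, swap → [12, 14, 17, 16, 30, 23, 28, 19]
extract-min → returns 12:
  remove root 12; move last element 19 to root → [19, 14, 17, 16, 30, 23, 28]
  19 vs smaller child 14 at index 1, swap → [14, 19, 17, 16, 30, 23, 28]
  19 vs smaller child 16 at index 3, swap → [14, 16, 17, 19, 30, 23, 28]
insert 36:
  append 36 at index 7 → [14, 16, 17, 19, 30, 23, 28, 36] (no swap needed)
extract-min → returns 14:
  remove root 14; move last element 36 to root → [36, 16, 17, 19, 30, 23, 28]
  36 vs smaller child 16 at index 1, swap → [16, 36, 17, 19, 30, 23, 28]
  36 vs smaller child 19 at index 3, swap → [16, 19, 17, 36, 30, 23, 28]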